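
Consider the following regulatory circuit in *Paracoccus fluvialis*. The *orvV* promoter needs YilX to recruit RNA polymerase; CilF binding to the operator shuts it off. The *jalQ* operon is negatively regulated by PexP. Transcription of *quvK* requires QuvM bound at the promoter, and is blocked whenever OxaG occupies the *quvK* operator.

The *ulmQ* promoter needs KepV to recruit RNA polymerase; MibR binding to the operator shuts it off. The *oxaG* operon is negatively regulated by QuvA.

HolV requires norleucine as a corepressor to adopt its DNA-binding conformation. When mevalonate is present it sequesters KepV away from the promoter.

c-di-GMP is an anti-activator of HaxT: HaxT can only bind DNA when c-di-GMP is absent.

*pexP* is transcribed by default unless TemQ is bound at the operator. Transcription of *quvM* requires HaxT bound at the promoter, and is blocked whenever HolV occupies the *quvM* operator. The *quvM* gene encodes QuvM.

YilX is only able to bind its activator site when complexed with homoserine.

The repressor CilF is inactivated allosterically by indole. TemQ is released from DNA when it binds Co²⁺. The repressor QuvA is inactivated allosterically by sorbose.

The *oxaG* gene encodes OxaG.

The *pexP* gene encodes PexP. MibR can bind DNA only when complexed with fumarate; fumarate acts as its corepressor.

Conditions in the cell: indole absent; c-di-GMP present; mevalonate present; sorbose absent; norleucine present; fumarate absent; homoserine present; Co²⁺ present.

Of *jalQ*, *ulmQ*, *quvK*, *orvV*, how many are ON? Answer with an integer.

0

Co²⁺ is present, so TemQ is inactive.
With no repressor bound, *pexP* is transcribed.
So PexP is produced and active.
With repressor PexP bound, *jalQ* is not transcribed.
→ *jalQ* is OFF.
Fumarate is absent, so MibR is inactive.
Mevalonate is present, so KepV is inactive.
Required activator KepV is absent, so *ulmQ* is not transcribed.
→ *ulmQ* is OFF.
Sorbose is absent, so QuvA is active.
With repressor QuvA bound, *oxaG* is not transcribed.
So OxaG is not produced.
c-di-GMP is present, so HaxT is inactive.
Norleucine is present, so HolV is active.
With repressor HolV bound, *quvM* is not transcribed.
So QuvM is not produced.
Required activator QuvM is absent, so *quvK* is not transcribed.
→ *quvK* is OFF.
Indole is absent, so CilF is active.
Homoserine is present, so YilX is active.
With repressor CilF bound, *orvV* is not transcribed.
→ *orvV* is OFF.
0 of the 4 genes are transcribed.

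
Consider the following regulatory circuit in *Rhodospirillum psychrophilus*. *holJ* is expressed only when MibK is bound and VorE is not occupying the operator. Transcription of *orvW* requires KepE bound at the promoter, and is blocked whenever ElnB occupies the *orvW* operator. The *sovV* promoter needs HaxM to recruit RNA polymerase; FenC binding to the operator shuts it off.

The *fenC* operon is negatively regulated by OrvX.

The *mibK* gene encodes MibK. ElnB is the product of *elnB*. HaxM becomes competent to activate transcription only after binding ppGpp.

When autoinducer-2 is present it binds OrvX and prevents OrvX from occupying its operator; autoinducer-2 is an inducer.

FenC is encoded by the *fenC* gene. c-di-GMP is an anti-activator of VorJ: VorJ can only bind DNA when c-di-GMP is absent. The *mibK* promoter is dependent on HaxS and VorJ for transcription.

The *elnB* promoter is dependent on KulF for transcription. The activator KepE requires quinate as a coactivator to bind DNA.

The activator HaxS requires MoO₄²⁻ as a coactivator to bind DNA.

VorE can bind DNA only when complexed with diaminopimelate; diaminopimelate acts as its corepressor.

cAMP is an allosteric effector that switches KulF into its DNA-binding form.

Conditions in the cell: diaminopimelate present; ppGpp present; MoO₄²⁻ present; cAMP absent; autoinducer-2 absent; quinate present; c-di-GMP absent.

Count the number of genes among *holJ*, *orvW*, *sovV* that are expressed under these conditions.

2

MoO₄²⁻ is present, so HaxS is active.
c-di-GMP is absent, so VorJ is active.
No repressor is bound and HaxS and VorJ are active, so *mibK* is transcribed.
So MibK is produced and active.
Diaminopimelate is present, so VorE is active.
With repressor VorE bound, *holJ* is not transcribed.
→ *holJ* is OFF.
Quinate is present, so KepE is active.
cAMP is absent, so KulF is inactive.
Required activator KulF is absent, so *elnB* is not transcribed.
So ElnB is not produced.
No repressor is bound and KepE is active, so *orvW* is transcribed.
→ *orvW* is ON.
Autoinducer-2 is absent, so OrvX is active.
With repressor OrvX bound, *fenC* is not transcribed.
So FenC is not produced.
ppGpp is present, so HaxM is active.
No repressor is bound and HaxM is active, so *sovV* is transcribed.
→ *sovV* is ON.
2 of the 3 genes are transcribed.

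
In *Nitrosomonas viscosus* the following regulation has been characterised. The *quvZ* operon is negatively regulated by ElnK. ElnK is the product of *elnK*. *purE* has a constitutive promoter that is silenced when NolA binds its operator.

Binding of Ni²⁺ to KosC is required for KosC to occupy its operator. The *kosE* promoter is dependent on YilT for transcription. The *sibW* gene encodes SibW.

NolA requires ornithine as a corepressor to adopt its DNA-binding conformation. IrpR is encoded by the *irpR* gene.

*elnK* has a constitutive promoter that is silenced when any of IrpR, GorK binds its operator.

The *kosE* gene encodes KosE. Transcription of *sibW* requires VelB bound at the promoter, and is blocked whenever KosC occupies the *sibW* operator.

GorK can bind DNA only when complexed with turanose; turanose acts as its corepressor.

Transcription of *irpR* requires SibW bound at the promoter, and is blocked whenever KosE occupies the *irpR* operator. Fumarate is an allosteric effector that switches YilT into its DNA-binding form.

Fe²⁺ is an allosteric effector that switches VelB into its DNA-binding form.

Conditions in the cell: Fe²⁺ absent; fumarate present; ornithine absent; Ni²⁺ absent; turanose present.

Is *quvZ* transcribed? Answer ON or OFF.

Fumarate is present, so YilT is active.
No repressor is bound and YilT is active, so *kosE* is transcribed.
So KosE is produced and active.
Ni²⁺ is absent, so KosC is inactive.
Fe²⁺ is absent, so VelB is inactive.
Required activator VelB is absent, so *sibW* is not transcribed.
So SibW is not produced.
With repressor KosE bound, *irpR* is not transcribed.
So IrpR is not produced.
Turanose is present, so GorK is active.
With repressor GorK bound, *elnK* is not transcribed.
So ElnK is not produced.
With no repressor bound, *quvZ* is transcribed.

ON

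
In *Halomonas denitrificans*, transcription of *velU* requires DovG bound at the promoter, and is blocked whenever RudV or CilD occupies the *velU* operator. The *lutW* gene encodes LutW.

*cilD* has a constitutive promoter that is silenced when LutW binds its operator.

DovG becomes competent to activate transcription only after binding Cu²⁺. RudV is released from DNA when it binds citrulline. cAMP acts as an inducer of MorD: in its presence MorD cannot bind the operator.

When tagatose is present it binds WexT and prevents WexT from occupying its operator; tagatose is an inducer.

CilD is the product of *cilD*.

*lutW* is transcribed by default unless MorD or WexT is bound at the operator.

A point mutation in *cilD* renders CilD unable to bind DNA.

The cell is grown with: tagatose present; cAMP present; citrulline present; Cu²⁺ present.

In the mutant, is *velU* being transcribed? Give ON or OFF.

ON

Citrulline is present, so RudV is inactive.
Cu²⁺ is present, so DovG is active.
CilD is non-functional in this strain, so it has no effect.
No repressor is bound and DovG is active, so *velU* is transcribed.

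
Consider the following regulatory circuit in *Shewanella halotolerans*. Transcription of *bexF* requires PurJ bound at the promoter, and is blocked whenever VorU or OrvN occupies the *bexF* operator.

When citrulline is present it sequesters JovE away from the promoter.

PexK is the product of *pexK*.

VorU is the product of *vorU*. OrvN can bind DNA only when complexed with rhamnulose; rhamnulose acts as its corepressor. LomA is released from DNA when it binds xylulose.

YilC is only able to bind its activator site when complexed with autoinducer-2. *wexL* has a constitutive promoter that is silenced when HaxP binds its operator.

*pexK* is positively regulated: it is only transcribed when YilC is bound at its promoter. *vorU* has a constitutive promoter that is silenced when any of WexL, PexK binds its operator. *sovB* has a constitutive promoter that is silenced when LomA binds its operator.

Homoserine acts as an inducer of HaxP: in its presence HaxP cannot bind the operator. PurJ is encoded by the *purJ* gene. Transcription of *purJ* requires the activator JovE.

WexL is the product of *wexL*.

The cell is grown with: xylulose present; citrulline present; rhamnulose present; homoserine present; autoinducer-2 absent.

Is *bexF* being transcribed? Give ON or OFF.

Citrulline is present, so JovE is inactive.
Required activator JovE is absent, so *purJ* is not transcribed.
So PurJ is not produced.
Homoserine is present, so HaxP is inactive.
With no repressor bound, *wexL* is transcribed.
So WexL is produced and active.
Autoinducer-2 is absent, so YilC is inactive.
Required activator YilC is absent, so *pexK* is not transcribed.
So PexK is not produced.
With repressor WexL bound, *vorU* is not transcribed.
So VorU is not produced.
Rhamnulose is present, so OrvN is active.
With repressor OrvN bound, *bexF* is not transcribed.

OFF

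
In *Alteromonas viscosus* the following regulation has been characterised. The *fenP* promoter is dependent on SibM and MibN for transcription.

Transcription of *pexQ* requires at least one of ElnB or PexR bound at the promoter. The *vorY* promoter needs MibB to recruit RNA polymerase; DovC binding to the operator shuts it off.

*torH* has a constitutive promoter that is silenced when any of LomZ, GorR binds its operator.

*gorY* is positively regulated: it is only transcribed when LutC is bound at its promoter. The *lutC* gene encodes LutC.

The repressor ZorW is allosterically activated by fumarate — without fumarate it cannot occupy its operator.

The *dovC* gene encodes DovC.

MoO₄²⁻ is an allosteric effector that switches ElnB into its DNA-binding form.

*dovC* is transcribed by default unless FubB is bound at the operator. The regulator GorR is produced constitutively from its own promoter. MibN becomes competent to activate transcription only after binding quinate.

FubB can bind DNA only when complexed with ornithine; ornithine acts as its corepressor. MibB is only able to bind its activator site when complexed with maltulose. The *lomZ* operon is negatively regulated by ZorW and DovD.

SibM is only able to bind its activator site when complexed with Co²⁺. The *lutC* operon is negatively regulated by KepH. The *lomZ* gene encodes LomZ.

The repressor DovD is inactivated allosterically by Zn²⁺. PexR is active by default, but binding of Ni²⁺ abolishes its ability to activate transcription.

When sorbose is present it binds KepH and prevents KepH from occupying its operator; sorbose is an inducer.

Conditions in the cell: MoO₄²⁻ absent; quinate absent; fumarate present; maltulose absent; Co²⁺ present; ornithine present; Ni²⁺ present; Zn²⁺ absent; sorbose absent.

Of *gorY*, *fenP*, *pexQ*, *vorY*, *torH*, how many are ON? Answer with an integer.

0

Sorbose is absent, so KepH is active.
With repressor KepH bound, *lutC* is not transcribed.
So LutC is not produced.
Required activator LutC is absent, so *gorY* is not transcribed.
→ *gorY* is OFF.
Co²⁺ is present, so SibM is active.
Quinate is absent, so MibN is inactive.
Required activator MibN is absent, so *fenP* is not transcribed.
→ *fenP* is OFF.
MoO₄²⁻ is absent, so ElnB is inactive.
Ni²⁺ is present, so PexR is inactive.
No activator is available at the *pexQ* promoter, so *pexQ* is not transcribed.
→ *pexQ* is OFF.
Ornithine is present, so FubB is active.
With repressor FubB bound, *dovC* is not transcribed.
So DovC is not produced.
Maltulose is absent, so MibB is inactive.
Required activator MibB is absent, so *vorY* is not transcribed.
→ *vorY* is OFF.
Fumarate is present, so ZorW is active.
Zn²⁺ is absent, so DovD is active.
With repressor ZorW bound, *lomZ* is not transcribed.
So LomZ is not produced.
GorR is produced constitutively and is active.
With repressor GorR bound, *torH* is not transcribed.
→ *torH* is OFF.
0 of the 5 genes are transcribed.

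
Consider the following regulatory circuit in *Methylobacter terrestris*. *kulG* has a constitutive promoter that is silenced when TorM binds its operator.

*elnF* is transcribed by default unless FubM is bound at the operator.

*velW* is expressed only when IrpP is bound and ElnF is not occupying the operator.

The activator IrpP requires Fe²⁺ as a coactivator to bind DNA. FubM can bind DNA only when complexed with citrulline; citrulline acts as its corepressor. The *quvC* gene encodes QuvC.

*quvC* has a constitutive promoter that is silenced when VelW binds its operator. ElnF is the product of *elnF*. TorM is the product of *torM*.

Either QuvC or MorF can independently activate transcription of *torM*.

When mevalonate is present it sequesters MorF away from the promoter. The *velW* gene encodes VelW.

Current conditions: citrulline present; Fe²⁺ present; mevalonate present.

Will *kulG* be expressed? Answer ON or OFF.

Citrulline is present, so FubM is active.
With repressor FubM bound, *elnF* is not transcribed.
So ElnF is not produced.
Fe²⁺ is present, so IrpP is active.
No repressor is bound and IrpP is active, so *velW* is transcribed.
So VelW is produced and active.
With repressor VelW bound, *quvC* is not transcribed.
So QuvC is not produced.
Mevalonate is present, so MorF is inactive.
No activator is available at the *torM* promoter, so *torM* is not transcribed.
So TorM is not produced.
With no repressor bound, *kulG* is transcribed.

ON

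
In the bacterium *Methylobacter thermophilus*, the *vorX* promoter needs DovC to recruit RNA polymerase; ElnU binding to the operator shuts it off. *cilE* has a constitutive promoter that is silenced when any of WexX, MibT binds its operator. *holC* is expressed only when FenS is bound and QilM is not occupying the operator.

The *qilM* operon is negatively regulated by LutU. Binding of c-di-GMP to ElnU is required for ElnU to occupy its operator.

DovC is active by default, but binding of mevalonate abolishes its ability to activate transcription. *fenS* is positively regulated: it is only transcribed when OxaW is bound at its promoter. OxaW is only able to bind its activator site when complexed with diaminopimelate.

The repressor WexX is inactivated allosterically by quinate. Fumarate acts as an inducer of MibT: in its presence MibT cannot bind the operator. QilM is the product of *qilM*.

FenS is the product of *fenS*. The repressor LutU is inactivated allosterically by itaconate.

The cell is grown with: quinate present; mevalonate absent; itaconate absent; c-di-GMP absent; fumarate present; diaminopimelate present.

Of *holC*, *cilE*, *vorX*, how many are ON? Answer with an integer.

Diaminopimelate is present, so OxaW is active.
No repressor is bound and OxaW is active, so *fenS* is transcribed.
So FenS is produced and active.
Itaconate is absent, so LutU is active.
With repressor LutU bound, *qilM* is not transcribed.
So QilM is not produced.
No repressor is bound and FenS is active, so *holC* is transcribed.
→ *holC* is ON.
Quinate is present, so WexX is inactive.
Fumarate is present, so MibT is inactive.
With no repressor bound, *cilE* is transcribed.
→ *cilE* is ON.
Mevalonate is absent, so DovC is active.
c-di-GMP is absent, so ElnU is inactive.
No repressor is bound and DovC is active, so *vorX* is transcribed.
→ *vorX* is ON.
3 of the 3 genes are transcribed.

3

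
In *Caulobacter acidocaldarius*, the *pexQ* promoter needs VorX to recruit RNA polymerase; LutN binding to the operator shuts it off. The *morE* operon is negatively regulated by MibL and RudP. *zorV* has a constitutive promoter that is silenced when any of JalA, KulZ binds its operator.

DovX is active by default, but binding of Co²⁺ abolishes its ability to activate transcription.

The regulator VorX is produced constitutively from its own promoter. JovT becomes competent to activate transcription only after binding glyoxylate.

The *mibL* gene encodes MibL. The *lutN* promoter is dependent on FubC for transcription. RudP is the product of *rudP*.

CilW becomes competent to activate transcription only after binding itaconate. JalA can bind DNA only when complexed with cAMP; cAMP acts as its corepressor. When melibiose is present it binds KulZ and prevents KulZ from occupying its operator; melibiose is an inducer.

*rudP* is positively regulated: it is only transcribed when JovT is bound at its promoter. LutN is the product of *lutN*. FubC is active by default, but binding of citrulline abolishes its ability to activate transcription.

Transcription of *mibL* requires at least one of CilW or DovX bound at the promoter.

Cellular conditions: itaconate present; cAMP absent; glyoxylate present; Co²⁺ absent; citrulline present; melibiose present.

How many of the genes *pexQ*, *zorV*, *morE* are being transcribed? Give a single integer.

Citrulline is present, so FubC is inactive.
Required activator FubC is absent, so *lutN* is not transcribed.
So LutN is not produced.
VorX is produced constitutively and is active.
No repressor is bound and VorX is active, so *pexQ* is transcribed.
→ *pexQ* is ON.
cAMP is absent, so JalA is inactive.
Melibiose is present, so KulZ is inactive.
With no repressor bound, *zorV* is transcribed.
→ *zorV* is ON.
Itaconate is present, so CilW is active.
Co²⁺ is absent, so DovX is active.
Activator CilW is present, so *mibL* is transcribed.
So MibL is produced and active.
Glyoxylate is present, so JovT is active.
No repressor is bound and JovT is active, so *rudP* is transcribed.
So RudP is produced and active.
With repressor MibL bound, *morE* is not transcribed.
→ *morE* is OFF.
2 of the 3 genes are transcribed.

2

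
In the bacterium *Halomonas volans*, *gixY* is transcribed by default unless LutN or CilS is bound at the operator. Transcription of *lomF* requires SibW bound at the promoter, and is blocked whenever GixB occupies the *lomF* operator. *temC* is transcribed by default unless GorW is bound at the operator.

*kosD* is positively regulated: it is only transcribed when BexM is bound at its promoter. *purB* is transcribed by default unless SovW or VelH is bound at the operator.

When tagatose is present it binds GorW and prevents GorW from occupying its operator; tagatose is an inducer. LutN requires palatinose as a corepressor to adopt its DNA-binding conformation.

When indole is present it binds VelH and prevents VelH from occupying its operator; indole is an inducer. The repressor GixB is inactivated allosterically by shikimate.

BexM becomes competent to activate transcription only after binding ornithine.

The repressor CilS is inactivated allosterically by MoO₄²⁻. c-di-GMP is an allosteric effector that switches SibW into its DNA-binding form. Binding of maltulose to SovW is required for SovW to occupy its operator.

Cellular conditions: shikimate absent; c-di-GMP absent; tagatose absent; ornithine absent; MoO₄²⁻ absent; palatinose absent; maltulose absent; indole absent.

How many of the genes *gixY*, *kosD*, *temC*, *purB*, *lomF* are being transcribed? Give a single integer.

Palatinose is absent, so LutN is inactive.
MoO₄²⁻ is absent, so CilS is active.
With repressor CilS bound, *gixY* is not transcribed.
→ *gixY* is OFF.
Ornithine is absent, so BexM is inactive.
Required activator BexM is absent, so *kosD* is not transcribed.
→ *kosD* is OFF.
Tagatose is absent, so GorW is active.
With repressor GorW bound, *temC* is not transcribed.
→ *temC* is OFF.
Maltulose is absent, so SovW is inactive.
Indole is absent, so VelH is active.
With repressor VelH bound, *purB* is not transcribed.
→ *purB* is OFF.
Shikimate is absent, so GixB is active.
c-di-GMP is absent, so SibW is inactive.
With repressor GixB bound, *lomF* is not transcribed.
→ *lomF* is OFF.
0 of the 5 genes are transcribed.

0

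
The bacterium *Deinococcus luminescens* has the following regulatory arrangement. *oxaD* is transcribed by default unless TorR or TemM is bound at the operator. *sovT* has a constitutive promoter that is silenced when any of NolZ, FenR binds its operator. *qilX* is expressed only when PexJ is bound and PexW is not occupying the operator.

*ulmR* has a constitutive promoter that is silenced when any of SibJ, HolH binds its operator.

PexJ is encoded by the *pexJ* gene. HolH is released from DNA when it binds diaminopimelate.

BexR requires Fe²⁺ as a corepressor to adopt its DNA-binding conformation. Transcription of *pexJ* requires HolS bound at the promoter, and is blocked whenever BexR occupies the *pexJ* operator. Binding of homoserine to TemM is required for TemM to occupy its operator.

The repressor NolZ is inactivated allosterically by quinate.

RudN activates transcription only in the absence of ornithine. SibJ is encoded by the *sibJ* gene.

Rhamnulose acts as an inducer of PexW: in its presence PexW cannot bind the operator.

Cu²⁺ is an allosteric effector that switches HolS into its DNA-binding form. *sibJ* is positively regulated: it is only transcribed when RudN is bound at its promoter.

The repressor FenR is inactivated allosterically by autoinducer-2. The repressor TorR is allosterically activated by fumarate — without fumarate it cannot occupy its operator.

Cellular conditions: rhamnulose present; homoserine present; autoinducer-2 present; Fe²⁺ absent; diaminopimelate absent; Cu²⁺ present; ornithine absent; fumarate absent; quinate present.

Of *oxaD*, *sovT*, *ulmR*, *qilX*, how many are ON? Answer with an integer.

2

Fumarate is absent, so TorR is inactive.
Homoserine is present, so TemM is active.
With repressor TemM bound, *oxaD* is not transcribed.
→ *oxaD* is OFF.
Quinate is present, so NolZ is inactive.
Autoinducer-2 is present, so FenR is inactive.
With no repressor bound, *sovT* is transcribed.
→ *sovT* is ON.
Ornithine is absent, so RudN is active.
No repressor is bound and RudN is active, so *sibJ* is transcribed.
So SibJ is produced and active.
Diaminopimelate is absent, so HolH is active.
With repressor SibJ bound, *ulmR* is not transcribed.
→ *ulmR* is OFF.
Rhamnulose is present, so PexW is inactive.
Cu²⁺ is present, so HolS is active.
Fe²⁺ is absent, so BexR is inactive.
No repressor is bound and HolS is active, so *pexJ* is transcribed.
So PexJ is produced and active.
No repressor is bound and PexJ is active, so *qilX* is transcribed.
→ *qilX* is ON.
2 of the 4 genes are transcribed.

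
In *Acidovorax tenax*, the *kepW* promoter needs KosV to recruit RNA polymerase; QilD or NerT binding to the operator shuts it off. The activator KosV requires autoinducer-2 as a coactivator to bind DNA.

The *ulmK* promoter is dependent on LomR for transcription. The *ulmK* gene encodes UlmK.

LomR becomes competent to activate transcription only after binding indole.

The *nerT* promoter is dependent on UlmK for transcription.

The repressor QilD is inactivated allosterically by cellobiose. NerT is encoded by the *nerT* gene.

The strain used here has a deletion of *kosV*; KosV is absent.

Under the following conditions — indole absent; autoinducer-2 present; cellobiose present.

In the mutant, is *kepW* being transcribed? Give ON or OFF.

Cellobiose is present, so QilD is inactive.
Indole is absent, so LomR is inactive.
Required activator LomR is absent, so *ulmK* is not transcribed.
So UlmK is not produced.
Required activator UlmK is absent, so *nerT* is not transcribed.
So NerT is not produced.
KosV is non-functional in this strain, so it has no effect.
Required activator KosV is absent, so *kepW* is not transcribed.

OFF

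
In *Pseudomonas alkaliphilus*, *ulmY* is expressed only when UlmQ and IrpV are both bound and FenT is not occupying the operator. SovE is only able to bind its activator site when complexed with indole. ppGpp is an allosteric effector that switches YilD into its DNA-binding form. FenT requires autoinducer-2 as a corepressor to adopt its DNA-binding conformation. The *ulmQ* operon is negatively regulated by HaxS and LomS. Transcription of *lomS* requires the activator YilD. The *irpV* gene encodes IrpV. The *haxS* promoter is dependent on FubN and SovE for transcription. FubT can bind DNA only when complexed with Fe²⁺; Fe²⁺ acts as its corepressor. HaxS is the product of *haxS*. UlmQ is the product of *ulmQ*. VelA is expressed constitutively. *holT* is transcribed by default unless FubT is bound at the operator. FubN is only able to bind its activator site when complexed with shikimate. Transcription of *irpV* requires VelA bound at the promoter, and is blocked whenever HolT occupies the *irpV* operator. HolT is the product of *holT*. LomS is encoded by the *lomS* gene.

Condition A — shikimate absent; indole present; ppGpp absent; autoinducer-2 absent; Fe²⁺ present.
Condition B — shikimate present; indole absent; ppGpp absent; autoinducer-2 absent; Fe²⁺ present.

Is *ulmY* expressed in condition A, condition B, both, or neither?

Condition A:
Shikimate is absent, so FubN is inactive.
Indole is present, so SovE is active.
Required activator FubN is absent, so *haxS* is not transcribed.
So HaxS is not produced.
ppGpp is absent, so YilD is inactive.
Required activator YilD is absent, so *lomS* is not transcribed.
So LomS is not produced.
With no repressor bound, *ulmQ* is transcribed.
So UlmQ is produced and active.
Autoinducer-2 is absent, so FenT is inactive.
Fe²⁺ is present, so FubT is active.
With repressor FubT bound, *holT* is not transcribed.
So HolT is not produced.
VelA is produced constitutively and is active.
No repressor is bound and VelA is active, so *irpV* is transcribed.
So IrpV is produced and active.
No repressor is bound and UlmQ and IrpV are active, so *ulmY* is transcribed.
→ *ulmY* is ON in A.
Condition B:
Shikimate is present, so FubN is active.
Indole is absent, so SovE is inactive.
Required activator SovE is absent, so *haxS* is not transcribed.
So HaxS is not produced.
ppGpp is absent, so YilD is inactive.
Required activator YilD is absent, so *lomS* is not transcribed.
So LomS is not produced.
With no repressor bound, *ulmQ* is transcribed.
So UlmQ is produced and active.
Autoinducer-2 is absent, so FenT is inactive.
Fe²⁺ is present, so FubT is active.
With repressor FubT bound, *holT* is not transcribed.
So HolT is not produced.
VelA is produced constitutively and is active.
No repressor is bound and VelA is active, so *irpV* is transcribed.
So IrpV is produced and active.
No repressor is bound and UlmQ and IrpV are active, so *ulmY* is transcribed.
→ *ulmY* is ON in B.

both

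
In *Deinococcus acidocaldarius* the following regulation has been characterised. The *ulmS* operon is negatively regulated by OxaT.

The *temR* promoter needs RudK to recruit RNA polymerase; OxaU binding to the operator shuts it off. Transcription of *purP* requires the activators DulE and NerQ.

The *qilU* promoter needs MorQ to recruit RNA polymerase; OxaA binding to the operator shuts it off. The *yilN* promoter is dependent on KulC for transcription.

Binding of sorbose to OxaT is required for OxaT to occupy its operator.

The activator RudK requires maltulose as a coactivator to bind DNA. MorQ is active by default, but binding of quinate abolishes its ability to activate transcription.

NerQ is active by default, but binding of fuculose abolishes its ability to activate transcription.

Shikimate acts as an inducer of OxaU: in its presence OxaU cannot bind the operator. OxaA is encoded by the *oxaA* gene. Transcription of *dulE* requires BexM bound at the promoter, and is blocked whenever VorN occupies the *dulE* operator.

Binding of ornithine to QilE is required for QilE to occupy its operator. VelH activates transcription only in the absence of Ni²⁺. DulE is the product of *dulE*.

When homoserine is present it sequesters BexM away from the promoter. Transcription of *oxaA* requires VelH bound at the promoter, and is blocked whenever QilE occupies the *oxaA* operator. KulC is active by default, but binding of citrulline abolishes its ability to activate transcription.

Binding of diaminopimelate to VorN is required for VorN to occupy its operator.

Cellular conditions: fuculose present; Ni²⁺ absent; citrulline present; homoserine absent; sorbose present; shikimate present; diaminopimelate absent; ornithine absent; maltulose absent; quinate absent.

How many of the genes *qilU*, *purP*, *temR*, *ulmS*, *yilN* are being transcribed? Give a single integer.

Ni²⁺ is absent, so VelH is active.
Ornithine is absent, so QilE is inactive.
No repressor is bound and VelH is active, so *oxaA* is transcribed.
So OxaA is produced and active.
Quinate is absent, so MorQ is active.
With repressor OxaA bound, *qilU* is not transcribed.
→ *qilU* is OFF.
Diaminopimelate is absent, so VorN is inactive.
Homoserine is absent, so BexM is active.
No repressor is bound and BexM is active, so *dulE* is transcribed.
So DulE is produced and active.
Fuculose is present, so NerQ is inactive.
Required activator NerQ is absent, so *purP* is not transcribed.
→ *purP* is OFF.
Shikimate is present, so OxaU is inactive.
Maltulose is absent, so RudK is inactive.
Required activator RudK is absent, so *temR* is not transcribed.
→ *temR* is OFF.
Sorbose is present, so OxaT is active.
With repressor OxaT bound, *ulmS* is not transcribed.
→ *ulmS* is OFF.
Citrulline is present, so KulC is inactive.
Required activator KulC is absent, so *yilN* is not transcribed.
→ *yilN* is OFF.
0 of the 5 genes are transcribed.

0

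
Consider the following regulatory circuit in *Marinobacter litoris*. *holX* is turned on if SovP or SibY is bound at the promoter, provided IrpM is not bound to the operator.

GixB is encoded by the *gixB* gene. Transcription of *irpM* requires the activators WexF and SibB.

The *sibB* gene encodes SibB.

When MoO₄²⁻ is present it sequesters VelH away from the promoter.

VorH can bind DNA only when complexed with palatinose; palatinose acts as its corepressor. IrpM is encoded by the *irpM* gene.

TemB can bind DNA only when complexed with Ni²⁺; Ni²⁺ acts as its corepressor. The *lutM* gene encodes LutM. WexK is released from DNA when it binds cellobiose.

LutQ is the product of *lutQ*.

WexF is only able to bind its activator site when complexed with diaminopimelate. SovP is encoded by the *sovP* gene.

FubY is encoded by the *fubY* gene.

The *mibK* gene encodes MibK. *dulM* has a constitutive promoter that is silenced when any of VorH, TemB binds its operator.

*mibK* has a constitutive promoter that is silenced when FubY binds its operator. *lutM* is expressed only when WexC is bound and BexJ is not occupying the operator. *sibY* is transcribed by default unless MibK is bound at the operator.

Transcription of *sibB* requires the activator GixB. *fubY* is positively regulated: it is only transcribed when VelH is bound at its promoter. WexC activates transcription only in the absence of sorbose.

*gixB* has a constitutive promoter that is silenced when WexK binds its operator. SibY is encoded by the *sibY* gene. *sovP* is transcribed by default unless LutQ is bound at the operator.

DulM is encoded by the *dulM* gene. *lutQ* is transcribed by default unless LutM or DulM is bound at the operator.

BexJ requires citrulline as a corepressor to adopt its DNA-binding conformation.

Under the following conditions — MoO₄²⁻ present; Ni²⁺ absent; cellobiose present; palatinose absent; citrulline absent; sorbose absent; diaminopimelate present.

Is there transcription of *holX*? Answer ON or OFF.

OFF

Sorbose is absent, so WexC is active.
Citrulline is absent, so BexJ is inactive.
No repressor is bound and WexC is active, so *lutM* is transcribed.
So LutM is produced and active.
Palatinose is absent, so VorH is inactive.
Ni²⁺ is absent, so TemB is inactive.
With no repressor bound, *dulM* is transcribed.
So DulM is produced and active.
With repressor LutM bound, *lutQ* is not transcribed.
So LutQ is not produced.
With no repressor bound, *sovP* is transcribed.
So SovP is produced and active.
Diaminopimelate is present, so WexF is active.
Cellobiose is present, so WexK is inactive.
With no repressor bound, *gixB* is transcribed.
So GixB is produced and active.
No repressor is bound and GixB is active, so *sibB* is transcribed.
So SibB is produced and active.
No repressor is bound and WexF and SibB are active, so *irpM* is transcribed.
So IrpM is produced and active.
MoO₄²⁻ is present, so VelH is inactive.
Required activator VelH is absent, so *fubY* is not transcribed.
So FubY is not produced.
With no repressor bound, *mibK* is transcribed.
So MibK is produced and active.
With repressor MibK bound, *sibY* is not transcribed.
So SibY is not produced.
With repressor IrpM bound, *holX* is not transcribed.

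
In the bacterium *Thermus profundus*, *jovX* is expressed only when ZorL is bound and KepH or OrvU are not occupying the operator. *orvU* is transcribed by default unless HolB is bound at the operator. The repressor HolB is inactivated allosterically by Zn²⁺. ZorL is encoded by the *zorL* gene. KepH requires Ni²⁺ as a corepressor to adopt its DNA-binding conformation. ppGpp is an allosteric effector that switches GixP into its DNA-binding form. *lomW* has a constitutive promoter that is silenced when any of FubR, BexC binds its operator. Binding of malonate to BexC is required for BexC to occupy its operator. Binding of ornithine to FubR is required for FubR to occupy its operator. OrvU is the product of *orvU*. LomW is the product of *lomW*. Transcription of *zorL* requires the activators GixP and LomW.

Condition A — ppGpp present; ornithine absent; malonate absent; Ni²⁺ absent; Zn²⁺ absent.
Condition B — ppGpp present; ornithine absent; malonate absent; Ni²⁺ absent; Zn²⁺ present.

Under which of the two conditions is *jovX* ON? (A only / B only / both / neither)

A only

Condition A:
ppGpp is present, so GixP is active.
Ornithine is absent, so FubR is inactive.
Malonate is absent, so BexC is inactive.
With no repressor bound, *lomW* is transcribed.
So LomW is produced and active.
No repressor is bound and GixP and LomW are active, so *zorL* is transcribed.
So ZorL is produced and active.
Ni²⁺ is absent, so KepH is inactive.
Zn²⁺ is absent, so HolB is active.
With repressor HolB bound, *orvU* is not transcribed.
So OrvU is not produced.
No repressor is bound and ZorL is active, so *jovX* is transcribed.
→ *jovX* is ON in A.
Condition B:
ppGpp is present, so GixP is active.
Ornithine is absent, so FubR is inactive.
Malonate is absent, so BexC is inactive.
With no repressor bound, *lomW* is transcribed.
So LomW is produced and active.
No repressor is bound and GixP and LomW are active, so *zorL* is transcribed.
So ZorL is produced and active.
Ni²⁺ is absent, so KepH is inactive.
Zn²⁺ is present, so HolB is inactive.
With no repressor bound, *orvU* is transcribed.
So OrvU is produced and active.
With repressor OrvU bound, *jovX* is not transcribed.
→ *jovX* is OFF in B.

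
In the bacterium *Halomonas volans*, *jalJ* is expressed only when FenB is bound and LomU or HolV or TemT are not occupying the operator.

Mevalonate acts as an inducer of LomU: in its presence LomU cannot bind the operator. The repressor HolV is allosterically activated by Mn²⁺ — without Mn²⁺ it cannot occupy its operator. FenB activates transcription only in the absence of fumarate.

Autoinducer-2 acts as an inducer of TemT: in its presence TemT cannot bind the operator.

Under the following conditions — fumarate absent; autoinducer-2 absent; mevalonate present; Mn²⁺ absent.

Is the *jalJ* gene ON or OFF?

Fumarate is absent, so FenB is active.
Mevalonate is present, so LomU is inactive.
Mn²⁺ is absent, so HolV is inactive.
Autoinducer-2 is absent, so TemT is active.
With repressor TemT bound, *jalJ* is not transcribed.

OFF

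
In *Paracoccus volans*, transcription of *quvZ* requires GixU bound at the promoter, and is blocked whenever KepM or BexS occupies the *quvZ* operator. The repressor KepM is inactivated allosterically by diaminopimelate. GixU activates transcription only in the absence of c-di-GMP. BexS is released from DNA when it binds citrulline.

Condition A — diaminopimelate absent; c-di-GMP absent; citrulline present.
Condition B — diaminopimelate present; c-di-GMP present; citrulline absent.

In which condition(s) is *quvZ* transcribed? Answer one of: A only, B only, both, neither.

Condition A:
Diaminopimelate is absent, so KepM is active.
c-di-GMP is absent, so GixU is active.
Citrulline is present, so BexS is inactive.
With repressor KepM bound, *quvZ* is not transcribed.
→ *quvZ* is OFF in A.
Condition B:
Diaminopimelate is present, so KepM is inactive.
c-di-GMP is present, so GixU is inactive.
Citrulline is absent, so BexS is active.
With repressor BexS bound, *quvZ* is not transcribed.
→ *quvZ* is OFF in B.

neither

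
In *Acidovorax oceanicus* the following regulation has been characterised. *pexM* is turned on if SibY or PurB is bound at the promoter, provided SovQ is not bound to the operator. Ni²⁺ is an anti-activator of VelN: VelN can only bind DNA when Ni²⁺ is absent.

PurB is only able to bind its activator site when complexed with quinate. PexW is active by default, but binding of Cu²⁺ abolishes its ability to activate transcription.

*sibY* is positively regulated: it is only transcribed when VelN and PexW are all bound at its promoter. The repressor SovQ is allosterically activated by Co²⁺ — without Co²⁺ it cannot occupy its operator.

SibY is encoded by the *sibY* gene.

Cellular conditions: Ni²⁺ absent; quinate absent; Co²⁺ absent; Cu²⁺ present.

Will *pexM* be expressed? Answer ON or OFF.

OFF

Co²⁺ is absent, so SovQ is inactive.
Ni²⁺ is absent, so VelN is active.
Cu²⁺ is present, so PexW is inactive.
Required activator PexW is absent, so *sibY* is not transcribed.
So SibY is not produced.
Quinate is absent, so PurB is inactive.
No activator is available at the *pexM* promoter, so *pexM* is not transcribed.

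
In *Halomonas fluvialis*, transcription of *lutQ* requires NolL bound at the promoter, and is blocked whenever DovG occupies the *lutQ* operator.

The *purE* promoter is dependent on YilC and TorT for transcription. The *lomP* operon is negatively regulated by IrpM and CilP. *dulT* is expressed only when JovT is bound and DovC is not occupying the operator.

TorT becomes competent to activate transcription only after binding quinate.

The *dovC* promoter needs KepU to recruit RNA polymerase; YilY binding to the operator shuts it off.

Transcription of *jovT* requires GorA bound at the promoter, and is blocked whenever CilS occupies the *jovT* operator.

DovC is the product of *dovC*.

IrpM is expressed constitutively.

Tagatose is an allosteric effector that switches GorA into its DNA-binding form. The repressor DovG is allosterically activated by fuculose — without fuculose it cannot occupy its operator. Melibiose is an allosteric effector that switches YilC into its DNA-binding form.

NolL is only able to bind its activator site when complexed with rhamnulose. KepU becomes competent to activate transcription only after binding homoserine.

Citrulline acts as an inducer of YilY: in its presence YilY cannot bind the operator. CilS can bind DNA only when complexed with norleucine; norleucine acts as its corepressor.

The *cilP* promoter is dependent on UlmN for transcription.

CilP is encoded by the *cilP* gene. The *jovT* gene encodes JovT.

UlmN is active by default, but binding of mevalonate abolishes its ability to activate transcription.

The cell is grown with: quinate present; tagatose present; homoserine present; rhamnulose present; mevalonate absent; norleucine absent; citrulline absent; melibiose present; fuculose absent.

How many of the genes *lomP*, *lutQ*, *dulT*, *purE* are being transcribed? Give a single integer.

3

IrpM is produced constitutively and is active.
Mevalonate is absent, so UlmN is active.
No repressor is bound and UlmN is active, so *cilP* is transcribed.
So CilP is produced and active.
With repressor IrpM bound, *lomP* is not transcribed.
→ *lomP* is OFF.
Rhamnulose is present, so NolL is active.
Fuculose is absent, so DovG is inactive.
No repressor is bound and NolL is active, so *lutQ* is transcribed.
→ *lutQ* is ON.
Tagatose is present, so GorA is active.
Norleucine is absent, so CilS is inactive.
No repressor is bound and GorA is active, so *jovT* is transcribed.
So JovT is produced and active.
Citrulline is absent, so YilY is active.
Homoserine is present, so KepU is active.
With repressor YilY bound, *dovC* is not transcribed.
So DovC is not produced.
No repressor is bound and JovT is active, so *dulT* is transcribed.
→ *dulT* is ON.
Melibiose is present, so YilC is active.
Quinate is present, so TorT is active.
No repressor is bound and YilC and TorT are active, so *purE* is transcribed.
→ *purE* is ON.
3 of the 4 genes are transcribed.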